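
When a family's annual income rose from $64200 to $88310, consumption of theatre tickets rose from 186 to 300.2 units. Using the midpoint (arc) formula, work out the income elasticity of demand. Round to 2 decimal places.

1.49

ΔQ = 300.2 − 186 = 114.2; midpoint Q̄ = (186 + 300.2)/2 = 243.1.
ΔI = 88310 − 64200 = 24110; midpoint Ī = (64200 + 88310)/2 = 76255.
η = (ΔQ/Q̄) ÷ (ΔI/Ī) = (114.2/243.1) ÷ (24110/76255) = 1.49.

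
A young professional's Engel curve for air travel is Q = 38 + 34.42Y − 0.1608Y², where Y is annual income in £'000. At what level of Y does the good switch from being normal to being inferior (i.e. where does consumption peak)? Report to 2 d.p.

107.03

dQ/dY = 34.42 − 0.3216Y.
The good is inferior where dQ/dY < 0. Setting dQ/dY = 0 gives Y = 34.42 / 0.3216 = 107.03.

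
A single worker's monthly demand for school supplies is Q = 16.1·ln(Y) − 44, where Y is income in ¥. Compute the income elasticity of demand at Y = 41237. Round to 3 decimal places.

0.127

At Y = 41237: Q = 127.096.
dQ/dY = 16.1/Y = 0.000390426 at this income.
η = (dQ/dY)·(Y/Q) = 0.000390426 × (41237/127.096) = 0.127.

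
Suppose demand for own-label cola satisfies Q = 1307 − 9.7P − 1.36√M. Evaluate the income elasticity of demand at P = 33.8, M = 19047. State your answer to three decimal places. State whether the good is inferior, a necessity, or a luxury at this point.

At P = 33.8, M = 19047: Q = 791.445.
Holding P constant, ∂Q/∂M = -1.36/(2√M) = -0.00492715.
η_M = (∂Q/∂M)·(M/Q) = -0.00492715 × (19047/791.445) = -0.119.
Since η < 0, this is an inferior good.

-0.119 (inferior good)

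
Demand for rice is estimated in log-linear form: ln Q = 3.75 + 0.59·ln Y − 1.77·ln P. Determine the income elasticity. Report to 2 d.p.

In a log-linear demand, the coefficient on ln Y is the income elasticity.
So η = 0.59.

0.59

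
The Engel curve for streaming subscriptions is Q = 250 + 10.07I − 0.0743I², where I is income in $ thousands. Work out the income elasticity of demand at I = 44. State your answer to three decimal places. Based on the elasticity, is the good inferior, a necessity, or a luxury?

0.283 (necessity)

At I = 44: Q = 549.2352.
dQ/dI = 10.07 − 0.1486I = 3.53160.
η = (dQ/dI)·(I/Q) = 3.53160 × (44/549.2352) = 0.283.
0 < η < 1 ⇒ necessity.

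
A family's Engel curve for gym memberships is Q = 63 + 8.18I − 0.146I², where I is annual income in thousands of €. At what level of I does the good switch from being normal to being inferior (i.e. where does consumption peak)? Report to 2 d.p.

28.01

dQ/dI = 8.18 − 0.292I.
The good is inferior where dQ/dI < 0. Setting dQ/dI = 0 gives I = 8.18 / 0.292 = 28.01.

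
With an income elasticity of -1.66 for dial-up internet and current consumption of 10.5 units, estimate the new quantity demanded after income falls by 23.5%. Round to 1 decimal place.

%ΔQ ≈ η × %ΔI = -1.66 × (-23.5%) = 39.01%.
New Q ≈ 10.5 × (1 + 0.3901) = 14.6.

14.6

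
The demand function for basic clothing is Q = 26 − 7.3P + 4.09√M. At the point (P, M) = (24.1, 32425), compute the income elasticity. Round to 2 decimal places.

At P = 24.1, M = 32425: Q = 586.554.
Holding P constant, ∂Q/∂M = 4.09/(2√M) = 0.0113567.
η_M = (∂Q/∂M)·(M/Q) = 0.0113567 × (32425/586.554) = 0.63.

0.63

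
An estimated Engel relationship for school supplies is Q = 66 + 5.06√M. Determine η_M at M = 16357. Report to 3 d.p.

0.454

At M = 16357: Q = 713.146.
dQ/dM = 5.06/(2√M) = 0.0197819 at this income.
η = (dQ/dM)·(M/Q) = 0.0197819 × (16357/713.146) = 0.454.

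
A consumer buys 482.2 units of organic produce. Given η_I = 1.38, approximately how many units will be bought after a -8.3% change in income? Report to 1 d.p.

%ΔQ ≈ η × %ΔI = 1.38 × (-8.3%) = -11.454%.
New Q ≈ 482.2 × (1 − 0.11454) = 427.0.

427.0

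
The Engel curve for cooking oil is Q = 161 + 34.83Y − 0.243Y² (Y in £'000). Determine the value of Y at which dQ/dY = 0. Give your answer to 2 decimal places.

71.67

dQ/dY = 34.83 − 0.486Y.
The good is inferior where dQ/dY < 0. Setting dQ/dY = 0 gives Y = 34.83 / 0.486 = 71.67.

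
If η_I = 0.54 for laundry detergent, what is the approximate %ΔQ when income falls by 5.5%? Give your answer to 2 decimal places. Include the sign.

-2.97%

%ΔQ ≈ η × %ΔI = 0.54 × (-5.5%) = -2.97%.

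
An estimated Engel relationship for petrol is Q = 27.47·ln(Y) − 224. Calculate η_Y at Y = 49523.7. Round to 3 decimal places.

At Y = 49523.7: Q = 72.956.
dQ/dY = 27.47/Y = 0.000554684 at this income.
η = (dQ/dY)·(Y/Q) = 0.000554684 × (49523.7/72.956) = 0.377.

0.377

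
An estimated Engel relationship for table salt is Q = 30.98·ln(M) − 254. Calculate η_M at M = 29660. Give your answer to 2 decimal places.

0.48

At M = 29660: Q = 65.018.
dQ/dM = 30.98/M = 0.0010445 at this income.
η = (dQ/dM)·(M/Q) = 0.0010445 × (29660/65.018) = 0.48.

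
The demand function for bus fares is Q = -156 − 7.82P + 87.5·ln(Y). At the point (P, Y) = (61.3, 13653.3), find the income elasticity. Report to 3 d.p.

0.442

At P = 61.3, Y = 13653.3: Q = 197.786.
Holding P constant, ∂Q/∂Y = 87.5/Y = 0.00640871.
η_Y = (∂Q/∂Y)·(Y/Q) = 0.00640871 × (13653.3/197.786) = 0.442.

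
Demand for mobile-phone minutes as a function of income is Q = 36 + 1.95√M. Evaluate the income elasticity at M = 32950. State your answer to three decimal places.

At M = 32950: Q = 389.967.
dQ/dM = 1.95/(2√M) = 0.00537127 at this income.
η = (dQ/dM)·(M/Q) = 0.00537127 × (32950/389.967) = 0.454.

0.454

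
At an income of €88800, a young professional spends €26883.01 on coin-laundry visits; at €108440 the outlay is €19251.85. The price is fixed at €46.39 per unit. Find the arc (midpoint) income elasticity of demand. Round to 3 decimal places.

-1.661

With a constant price, Q₁ = 26883.01/46.39 = 579.500 and Q₂ = 19251.85/46.39 = 415.000 (equivalently, work directly with expenditure since P cancels).
Midpoint %ΔQ = (19251.85 − 26883.01)/23067.43 = -0.33082; midpoint %ΔI = (108440 − 88800)/98620 = 0.19915.
η = -0.33082 / 0.19915 = -1.661.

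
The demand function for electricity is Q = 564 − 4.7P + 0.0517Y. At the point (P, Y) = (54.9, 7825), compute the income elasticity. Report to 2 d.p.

0.57

At P = 54.9, Y = 7825: Q = 710.523.
Holding P constant, ∂Q/∂Y = 0.0517.
η_Y = (∂Q/∂Y)·(Y/Q) = 0.0517 × (7825/710.523) = 0.57.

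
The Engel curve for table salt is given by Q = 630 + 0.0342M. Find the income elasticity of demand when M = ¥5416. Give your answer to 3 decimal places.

0.227

At M = 5416: Q = 815.227.
dQ/dM = 0.0342.
η = (dQ/dM)·(M/Q) = 0.0342 × (5416/815.227) = 0.227.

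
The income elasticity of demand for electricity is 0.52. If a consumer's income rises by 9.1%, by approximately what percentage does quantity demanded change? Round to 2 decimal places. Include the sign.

%ΔQ ≈ η × %ΔI = 0.52 × 9.1% = 4.73%.

4.73%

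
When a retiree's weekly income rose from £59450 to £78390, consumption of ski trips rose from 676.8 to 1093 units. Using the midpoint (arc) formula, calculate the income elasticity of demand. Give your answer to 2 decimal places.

ΔQ = 1093 − 676.8 = 416.2; midpoint Q̄ = (676.8 + 1093)/2 = 884.9.
ΔI = 78390 − 59450 = 18940; midpoint Ī = (59450 + 78390)/2 = 68920.
η = (ΔQ/Q̄) ÷ (ΔI/Ī) = (416.2/884.9) ÷ (18940/68920) = 1.71.

1.71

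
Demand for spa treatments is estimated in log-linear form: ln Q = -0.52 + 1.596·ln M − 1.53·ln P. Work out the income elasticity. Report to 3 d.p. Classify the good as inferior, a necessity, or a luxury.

In a log-linear demand, the coefficient on ln M is the income elasticity.
So η = 1.596.
η > 1 ⇒ luxury.

1.596 (luxury)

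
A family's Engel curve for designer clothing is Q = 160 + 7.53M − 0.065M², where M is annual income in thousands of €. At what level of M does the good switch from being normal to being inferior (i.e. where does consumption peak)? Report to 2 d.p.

dQ/dM = 7.53 − 0.13M.
The good is inferior where dQ/dM < 0. Setting dQ/dM = 0 gives M = 7.53 / 0.13 = 57.92.

57.92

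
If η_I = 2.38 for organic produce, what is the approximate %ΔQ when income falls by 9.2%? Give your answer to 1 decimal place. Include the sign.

%ΔQ ≈ η × %ΔI = 2.38 × (-9.2%) = -21.9%.

-21.9%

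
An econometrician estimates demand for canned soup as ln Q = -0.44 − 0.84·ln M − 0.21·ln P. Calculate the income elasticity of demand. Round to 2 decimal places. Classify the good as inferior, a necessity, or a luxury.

In a log-linear demand, the coefficient on ln M is the income elasticity.
So η = -0.84.
η < 0 ⇒ inferior good.

-0.84 (inferior good)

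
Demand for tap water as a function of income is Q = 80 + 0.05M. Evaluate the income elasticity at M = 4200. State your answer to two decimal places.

At M = 4200: Q = 290.000.
dQ/dM = 0.05.
η = (dQ/dM)·(M/Q) = 0.05 × (4200/290.000) = 0.72.

0.72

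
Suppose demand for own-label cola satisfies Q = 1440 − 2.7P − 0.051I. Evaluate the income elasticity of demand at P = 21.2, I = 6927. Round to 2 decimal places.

At P = 21.2, I = 6927: Q = 1029.483.
Holding P constant, ∂Q/∂I = −0.051.
η_I = (∂Q/∂I)·(I/Q) = -0.051 × (6927/1029.483) = -0.34.

-0.34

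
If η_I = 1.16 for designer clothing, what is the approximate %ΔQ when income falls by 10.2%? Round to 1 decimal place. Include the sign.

-11.8%

%ΔQ ≈ η × %ΔI = 1.16 × (-10.2%) = -11.8%.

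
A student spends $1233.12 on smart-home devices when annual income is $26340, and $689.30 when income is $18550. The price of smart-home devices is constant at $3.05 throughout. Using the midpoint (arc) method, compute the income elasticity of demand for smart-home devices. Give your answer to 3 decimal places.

1.630

With a constant price, Q₁ = 1233.12/3.05 = 404.302 and Q₂ = 689.30/3.05 = 226.000 (equivalently, work directly with expenditure since P cancels).
Midpoint %ΔQ = (689.30 − 1233.12)/961.21 = -0.56577; midpoint %ΔI = (18550 − 26340)/22445 = -0.34707.
η = -0.56577 / -0.34707 = 1.630.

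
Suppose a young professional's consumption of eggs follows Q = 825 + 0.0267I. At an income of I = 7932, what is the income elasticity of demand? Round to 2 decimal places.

At I = 7932: Q = 1036.784.
dQ/dI = 0.0267.
η = (dQ/dI)·(I/Q) = 0.0267 × (7932/1036.784) = 0.20.

0.20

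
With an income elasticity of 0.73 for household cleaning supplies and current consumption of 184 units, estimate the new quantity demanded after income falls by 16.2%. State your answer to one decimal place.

162.2

%ΔQ ≈ η × %ΔI = 0.73 × (-16.2%) = -11.826%.
New Q ≈ 184 × (1 − 0.11826) = 162.2.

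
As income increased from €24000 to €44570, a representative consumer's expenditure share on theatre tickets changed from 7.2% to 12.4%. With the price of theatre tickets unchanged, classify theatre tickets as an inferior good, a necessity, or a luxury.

luxury

The budget share rises as income rises, so η > 1.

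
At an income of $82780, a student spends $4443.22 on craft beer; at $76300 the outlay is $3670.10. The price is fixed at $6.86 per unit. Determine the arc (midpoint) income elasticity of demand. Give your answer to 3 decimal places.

With a constant price, Q₁ = 4443.22/6.86 = 647.700 and Q₂ = 3670.10/6.86 = 535.000 (equivalently, work directly with expenditure since P cancels).
Midpoint %ΔQ = (3670.10 − 4443.22)/4056.66 = -0.19058; midpoint %ΔI = (76300 − 82780)/79540 = -0.08147.
η = -0.19058 / -0.08147 = 2.339.

2.339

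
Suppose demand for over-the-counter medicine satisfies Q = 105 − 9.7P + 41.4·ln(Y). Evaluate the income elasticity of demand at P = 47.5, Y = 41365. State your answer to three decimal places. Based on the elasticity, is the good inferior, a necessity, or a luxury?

At P = 47.5, Y = 41365: Q = 84.340.
Holding P constant, ∂Q/∂Y = 41.4/Y = 0.00100085.
η_Y = (∂Q/∂Y)·(Y/Q) = 0.00100085 × (41365/84.340) = 0.491.
Since 0 < η < 1, this is a necessity.

0.491 (necessity)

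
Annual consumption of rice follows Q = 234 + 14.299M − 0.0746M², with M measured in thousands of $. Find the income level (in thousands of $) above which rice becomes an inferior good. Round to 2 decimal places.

dQ/dM = 14.299 − 0.1492M.
The good is inferior where dQ/dM < 0. Setting dQ/dM = 0 gives M = 14.299 / 0.1492 = 95.84.

95.84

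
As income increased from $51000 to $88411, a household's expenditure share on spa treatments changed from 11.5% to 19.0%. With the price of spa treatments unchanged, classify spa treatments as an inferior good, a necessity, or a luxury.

luxury

The budget share rises as income rises, so η > 1.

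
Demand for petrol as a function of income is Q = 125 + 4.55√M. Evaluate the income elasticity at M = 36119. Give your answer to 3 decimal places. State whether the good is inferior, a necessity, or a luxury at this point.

At M = 36119: Q = 989.727.
dQ/dM = 4.55/(2√M) = 0.0119705 at this income.
η = (dQ/dM)·(M/Q) = 0.0119705 × (36119/989.727) = 0.437.
Since 0 < η < 1, the good is a necessity.

0.437 (necessity)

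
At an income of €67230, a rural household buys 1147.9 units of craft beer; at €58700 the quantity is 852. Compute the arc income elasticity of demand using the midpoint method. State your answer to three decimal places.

2.184

ΔQ = 852 − 1147.9 = -295.9; midpoint Q̄ = (1147.9 + 852)/2 = 999.95.
ΔI = 58700 − 67230 = -8530; midpoint Ī = (67230 + 58700)/2 = 62965.
η = (ΔQ/Q̄) ÷ (ΔI/Ī) = (-295.9/999.95) ÷ (-8530/62965) = 2.184.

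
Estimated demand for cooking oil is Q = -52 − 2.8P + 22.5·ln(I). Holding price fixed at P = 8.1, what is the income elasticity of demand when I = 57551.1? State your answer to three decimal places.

0.131

At P = 8.1, I = 57551.1: Q = 171.930.
Holding P constant, ∂Q/∂I = 22.5/I = 0.000390957.
η_I = (∂Q/∂I)·(I/Q) = 0.000390957 × (57551.1/171.930) = 0.131.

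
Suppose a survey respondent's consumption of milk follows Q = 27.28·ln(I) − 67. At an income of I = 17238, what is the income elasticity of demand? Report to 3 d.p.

0.137

At I = 17238: Q = 199.113.
dQ/dI = 27.28/I = 0.00158255 at this income.
η = (dQ/dI)·(I/Q) = 0.00158255 × (17238/199.113) = 0.137.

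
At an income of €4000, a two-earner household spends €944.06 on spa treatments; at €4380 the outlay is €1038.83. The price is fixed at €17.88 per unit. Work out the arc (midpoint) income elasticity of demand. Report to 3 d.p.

1.054

With a constant price, Q₁ = 944.06/17.88 = 52.800 and Q₂ = 1038.83/17.88 = 58.100 (equivalently, work directly with expenditure since P cancels).
Midpoint %ΔQ = (1038.83 − 944.06)/991.45 = 0.09559; midpoint %ΔI = (4380 − 4000)/4190 = 0.09069.
η = 0.09559 / 0.09069 = 1.054.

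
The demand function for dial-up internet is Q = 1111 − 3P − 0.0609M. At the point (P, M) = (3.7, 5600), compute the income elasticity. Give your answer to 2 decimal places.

At P = 3.7, M = 5600: Q = 758.860.
Holding P constant, ∂Q/∂M = −0.0609.
η_M = (∂Q/∂M)·(M/Q) = -0.0609 × (5600/758.860) = -0.45.

-0.45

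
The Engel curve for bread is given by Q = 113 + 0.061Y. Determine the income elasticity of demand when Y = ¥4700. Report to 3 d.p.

At Y = 4700: Q = 399.700.
dQ/dY = 0.061.
η = (dQ/dY)·(Y/Q) = 0.061 × (4700/399.700) = 0.717.

0.717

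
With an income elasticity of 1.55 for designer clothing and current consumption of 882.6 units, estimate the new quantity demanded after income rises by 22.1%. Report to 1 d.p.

%ΔQ ≈ η × %ΔI = 1.55 × 22.1% = 34.255%.
New Q ≈ 882.6 × (1 + 0.34255) = 1184.9.

1184.9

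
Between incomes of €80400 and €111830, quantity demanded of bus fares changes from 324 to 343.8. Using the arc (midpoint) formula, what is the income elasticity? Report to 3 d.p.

0.181

ΔQ = 343.8 − 324 = 19.8; midpoint Q̄ = (324 + 343.8)/2 = 333.9.
ΔI = 111830 − 80400 = 31430; midpoint Ī = (80400 + 111830)/2 = 96115.
η = (ΔQ/Q̄) ÷ (ΔI/Ī) = (19.8/333.9) ÷ (31430/96115) = 0.181.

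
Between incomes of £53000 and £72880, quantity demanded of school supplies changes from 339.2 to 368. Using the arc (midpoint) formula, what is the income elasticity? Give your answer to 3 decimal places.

ΔQ = 368 − 339.2 = 28.8; midpoint Q̄ = (339.2 + 368)/2 = 353.6.
ΔI = 72880 − 53000 = 19880; midpoint Ī = (53000 + 72880)/2 = 62940.
η = (ΔQ/Q̄) ÷ (ΔI/Ī) = (28.8/353.6) ÷ (19880/62940) = 0.258.

0.258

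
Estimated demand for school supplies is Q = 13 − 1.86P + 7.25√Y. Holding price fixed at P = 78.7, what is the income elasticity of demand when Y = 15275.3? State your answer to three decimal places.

At P = 78.7, Y = 15275.3: Q = 762.669.
Holding P constant, ∂Q/∂Y = 7.25/(2√Y) = 0.0293301.
η_Y = (∂Q/∂Y)·(Y/Q) = 0.0293301 × (15275.3/762.669) = 0.587.

0.587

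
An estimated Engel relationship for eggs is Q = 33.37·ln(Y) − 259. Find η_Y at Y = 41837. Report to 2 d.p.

At Y = 41837: Q = 96.108.
dQ/dY = 33.37/Y = 0.000797619 at this income.
η = (dQ/dY)·(Y/Q) = 0.000797619 × (41837/96.108) = 0.35.

0.35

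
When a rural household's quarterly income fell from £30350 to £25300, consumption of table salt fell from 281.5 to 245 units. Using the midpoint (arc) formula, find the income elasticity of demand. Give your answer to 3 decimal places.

ΔQ = 245 − 281.5 = -36.5; midpoint Q̄ = (281.5 + 245)/2 = 263.25.
ΔI = 25300 − 30350 = -5050; midpoint Ī = (30350 + 25300)/2 = 27825.
η = (ΔQ/Q̄) ÷ (ΔI/Ī) = (-36.5/263.25) ÷ (-5050/27825) = 0.764.

0.764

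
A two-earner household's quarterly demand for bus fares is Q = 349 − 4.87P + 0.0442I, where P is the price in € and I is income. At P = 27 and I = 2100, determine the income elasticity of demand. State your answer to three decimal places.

0.299

At P = 27, I = 2100: Q = 310.330.
Holding P constant, ∂Q/∂I = 0.0442.
η_I = (∂Q/∂I)·(I/Q) = 0.0442 × (2100/310.330) = 0.299.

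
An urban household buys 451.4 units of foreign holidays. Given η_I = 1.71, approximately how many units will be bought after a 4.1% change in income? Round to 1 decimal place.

%ΔQ ≈ η × %ΔI = 1.71 × 4.1% = 7.011%.
New Q ≈ 451.4 × (1 + 0.07011) = 483.0.

483.0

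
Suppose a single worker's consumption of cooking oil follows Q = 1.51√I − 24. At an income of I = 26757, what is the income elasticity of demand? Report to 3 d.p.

0.554

At I = 26757: Q = 222.999.
dQ/dI = 1.51/(2√I) = 0.0046156 at this income.
η = (dQ/dI)·(I/Q) = 0.0046156 × (26757/222.999) = 0.554.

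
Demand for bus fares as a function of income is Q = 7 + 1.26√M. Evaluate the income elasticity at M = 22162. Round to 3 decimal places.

0.482

At M = 22162: Q = 194.575.
dQ/dM = 1.26/(2√M) = 0.00423191 at this income.
η = (dQ/dM)·(M/Q) = 0.00423191 × (22162/194.575) = 0.482.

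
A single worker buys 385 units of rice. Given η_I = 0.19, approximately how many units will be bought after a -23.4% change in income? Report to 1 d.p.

367.9

%ΔQ ≈ η × %ΔI = 0.19 × (-23.4%) = -4.446%.
New Q ≈ 385 × (1 − 0.04446) = 367.9.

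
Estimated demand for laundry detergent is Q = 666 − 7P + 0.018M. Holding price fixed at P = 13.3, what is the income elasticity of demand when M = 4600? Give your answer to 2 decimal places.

0.13

At P = 13.3, M = 4600: Q = 655.700.
Holding P constant, ∂Q/∂M = 0.018.
η_M = (∂Q/∂M)·(M/Q) = 0.018 × (4600/655.700) = 0.13.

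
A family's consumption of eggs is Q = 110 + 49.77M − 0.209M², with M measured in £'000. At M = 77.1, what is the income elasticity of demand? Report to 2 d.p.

0.50

At M = 77.1: Q = 2704.8853.
dQ/dM = 49.77 − 0.418M = 17.54220.
η = (dQ/dM)·(M/Q) = 17.54220 × (77.1/2704.8853) = 0.50.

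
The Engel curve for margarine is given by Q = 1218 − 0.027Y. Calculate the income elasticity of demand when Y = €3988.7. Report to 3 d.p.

At Y = 3988.7: Q = 1110.305.
dQ/dY = −0.027.
η = (dQ/dY)·(Y/Q) = -0.027 × (3988.7/1110.305) = -0.097.

-0.097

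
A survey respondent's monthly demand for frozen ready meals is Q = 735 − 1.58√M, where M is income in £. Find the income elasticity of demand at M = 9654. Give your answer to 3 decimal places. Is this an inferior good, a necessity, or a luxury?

-0.134 (inferior good)

At M = 9654: Q = 579.757.
dQ/dM = -1.58/(2√M) = -0.00804032 at this income.
η = (dQ/dM)·(M/Q) = -0.00804032 × (9654/579.757) = -0.134.
Since η < 0, the good is an inferior good.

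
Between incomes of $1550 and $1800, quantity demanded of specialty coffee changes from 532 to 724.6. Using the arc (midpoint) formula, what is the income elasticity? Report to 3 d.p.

ΔQ = 724.6 − 532 = 192.6; midpoint Q̄ = (532 + 724.6)/2 = 628.3.
ΔI = 1800 − 1550 = 250; midpoint Ī = (1550 + 1800)/2 = 1675.
η = (ΔQ/Q̄) ÷ (ΔI/Ī) = (192.6/628.3) ÷ (250/1675) = 2.054.

2.054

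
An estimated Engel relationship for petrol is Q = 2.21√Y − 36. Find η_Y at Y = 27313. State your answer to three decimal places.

0.555

At Y = 27313: Q = 329.239.
dQ/dY = 2.21/(2√Y) = 0.00668617 at this income.
η = (dQ/dY)·(Y/Q) = 0.00668617 × (27313/329.239) = 0.555.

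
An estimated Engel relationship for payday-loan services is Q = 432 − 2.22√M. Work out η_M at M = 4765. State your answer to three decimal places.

-0.275

At M = 4765: Q = 278.756.
dQ/dM = -2.22/(2√M) = -0.0160802 at this income.
η = (dQ/dM)·(M/Q) = -0.0160802 × (4765/278.756) = -0.275.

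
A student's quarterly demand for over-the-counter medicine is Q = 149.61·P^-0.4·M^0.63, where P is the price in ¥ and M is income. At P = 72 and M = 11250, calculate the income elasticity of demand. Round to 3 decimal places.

For a multiplicative demand Q = A·P^α·M^β, the income elasticity is β everywhere.
Here β = 0.63, so η = 0.630.

0.630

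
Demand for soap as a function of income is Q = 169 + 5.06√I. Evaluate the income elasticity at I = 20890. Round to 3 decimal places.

0.406

At I = 20890: Q = 900.341.
dQ/dI = 5.06/(2√I) = 0.0175046 at this income.
η = (dQ/dI)·(I/Q) = 0.0175046 × (20890/900.341) = 0.406.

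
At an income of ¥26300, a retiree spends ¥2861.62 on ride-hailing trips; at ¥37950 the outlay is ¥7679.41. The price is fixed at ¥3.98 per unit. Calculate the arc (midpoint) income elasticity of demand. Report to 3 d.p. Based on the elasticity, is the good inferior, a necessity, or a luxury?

2.521 (luxury)

With a constant price, Q₁ = 2861.62/3.98 = 719.000 and Q₂ = 7679.41/3.98 = 1929.500 (equivalently, work directly with expenditure since P cancels).
Midpoint %ΔQ = (7679.41 − 2861.62)/5270.52 = 0.91410; midpoint %ΔI = (37950 − 26300)/32125 = 0.36265.
η = 0.91410 / 0.36265 = 2.521.
η > 1 ⇒ luxury.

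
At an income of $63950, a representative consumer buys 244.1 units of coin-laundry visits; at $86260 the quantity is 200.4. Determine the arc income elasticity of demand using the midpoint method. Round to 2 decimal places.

ΔQ = 200.4 − 244.1 = -43.7; midpoint Q̄ = (244.1 + 200.4)/2 = 222.25.
ΔI = 86260 − 63950 = 22310; midpoint Ī = (63950 + 86260)/2 = 75105.
η = (ΔQ/Q̄) ÷ (ΔI/Ī) = (-43.7/222.25) ÷ (22310/75105) = -0.66.

-0.66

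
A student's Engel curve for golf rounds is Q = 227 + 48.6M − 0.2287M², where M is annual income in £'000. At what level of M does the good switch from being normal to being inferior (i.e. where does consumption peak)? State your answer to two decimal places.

dQ/dM = 48.6 − 0.4574M.
The good is inferior where dQ/dM < 0. Setting dQ/dM = 0 gives M = 48.6 / 0.4574 = 106.25.

106.25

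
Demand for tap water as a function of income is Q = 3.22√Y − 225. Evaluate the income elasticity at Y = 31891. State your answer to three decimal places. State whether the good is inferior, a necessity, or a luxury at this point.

At Y = 31891: Q = 350.029.
dQ/dY = 3.22/(2√Y) = 0.00901554 at this income.
η = (dQ/dY)·(Y/Q) = 0.00901554 × (31891/350.029) = 0.821.
Since 0 < η < 1, the good is a necessity.

0.821 (necessity)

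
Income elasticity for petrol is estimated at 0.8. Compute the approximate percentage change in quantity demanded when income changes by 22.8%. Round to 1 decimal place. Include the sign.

%ΔQ ≈ η × %ΔI = 0.8 × 22.8% = 18.2%.

18.2%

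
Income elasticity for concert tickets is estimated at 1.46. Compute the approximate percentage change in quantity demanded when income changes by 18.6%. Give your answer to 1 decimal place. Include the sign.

%ΔQ ≈ η × %ΔI = 1.46 × 18.6% = 27.2%.

27.2%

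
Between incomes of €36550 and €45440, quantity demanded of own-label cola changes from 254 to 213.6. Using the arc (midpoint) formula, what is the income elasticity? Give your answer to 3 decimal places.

-0.797

ΔQ = 213.6 − 254 = -40.4; midpoint Q̄ = (254 + 213.6)/2 = 233.8.
ΔI = 45440 − 36550 = 8890; midpoint Ī = (36550 + 45440)/2 = 40995.
η = (ΔQ/Q̄) ÷ (ΔI/Ī) = (-40.4/233.8) ÷ (8890/40995) = -0.797.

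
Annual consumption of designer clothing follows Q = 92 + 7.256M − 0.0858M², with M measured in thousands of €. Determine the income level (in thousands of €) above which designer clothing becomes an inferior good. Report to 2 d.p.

dQ/dM = 7.256 − 0.1716M.
The good is inferior where dQ/dM < 0. Setting dQ/dM = 0 gives M = 7.256 / 0.1716 = 42.28.

42.28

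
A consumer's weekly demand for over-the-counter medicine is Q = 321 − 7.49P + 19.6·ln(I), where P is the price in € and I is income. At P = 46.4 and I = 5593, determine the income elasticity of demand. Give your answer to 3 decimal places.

0.137

At P = 46.4, I = 5593: Q = 142.598.
Holding P constant, ∂Q/∂I = 19.6/I = 0.00350438.
η_I = (∂Q/∂I)·(I/Q) = 0.00350438 × (5593/142.598) = 0.137.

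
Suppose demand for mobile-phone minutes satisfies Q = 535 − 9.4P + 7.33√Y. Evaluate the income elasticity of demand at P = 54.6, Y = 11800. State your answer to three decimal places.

0.487

At P = 54.6, Y = 11800: Q = 818.002.
Holding P constant, ∂Q/∂Y = 7.33/(2√Y) = 0.0337391.
η_Y = (∂Q/∂Y)·(Y/Q) = 0.0337391 × (11800/818.002) = 0.487.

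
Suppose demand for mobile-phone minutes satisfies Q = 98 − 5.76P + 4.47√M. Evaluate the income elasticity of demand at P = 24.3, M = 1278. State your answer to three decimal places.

At P = 24.3, M = 1278: Q = 117.831.
Holding P constant, ∂Q/∂M = 4.47/(2√M) = 0.062519.
η_M = (∂Q/∂M)·(M/Q) = 0.062519 × (1278/117.831) = 0.678.

0.678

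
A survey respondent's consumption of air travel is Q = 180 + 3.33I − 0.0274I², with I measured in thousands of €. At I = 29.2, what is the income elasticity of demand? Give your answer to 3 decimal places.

At I = 29.2: Q = 253.8737.
dQ/dI = 3.33 − 0.0548I = 1.72984.
η = (dQ/dI)·(I/Q) = 1.72984 × (29.2/253.8737) = 0.199.

0.199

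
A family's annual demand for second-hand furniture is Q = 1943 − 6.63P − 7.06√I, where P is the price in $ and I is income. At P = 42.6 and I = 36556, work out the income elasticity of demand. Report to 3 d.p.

-2.172

At P = 42.6, I = 36556: Q = 310.717.
Holding P constant, ∂Q/∂I = -7.06/(2√I) = -0.0184627.
η_I = (∂Q/∂I)·(I/Q) = -0.0184627 × (36556/310.717) = -2.172.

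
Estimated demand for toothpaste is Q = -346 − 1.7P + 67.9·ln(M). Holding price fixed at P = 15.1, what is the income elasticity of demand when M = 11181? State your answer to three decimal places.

0.260

At P = 15.1, M = 11181: Q = 261.292.
Holding P constant, ∂Q/∂M = 67.9/M = 0.0060728.
η_M = (∂Q/∂M)·(M/Q) = 0.0060728 × (11181/261.292) = 0.260.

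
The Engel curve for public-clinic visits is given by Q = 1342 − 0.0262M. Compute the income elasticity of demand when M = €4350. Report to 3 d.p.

-0.093

At M = 4350: Q = 1228.030.
dQ/dM = −0.0262.
η = (dQ/dM)·(M/Q) = -0.0262 × (4350/1228.030) = -0.093.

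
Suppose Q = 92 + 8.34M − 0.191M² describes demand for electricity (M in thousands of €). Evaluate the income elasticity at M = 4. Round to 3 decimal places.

0.223

At M = 4: Q = 122.3040.
dQ/dM = 8.34 − 0.382M = 6.81200.
η = (dQ/dM)·(M/Q) = 6.81200 × (4/122.3040) = 0.223.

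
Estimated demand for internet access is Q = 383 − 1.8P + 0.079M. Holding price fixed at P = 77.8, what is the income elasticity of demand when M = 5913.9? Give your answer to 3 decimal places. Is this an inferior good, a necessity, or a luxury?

0.658 (necessity)

At P = 77.8, M = 5913.9: Q = 710.158.
Holding P constant, ∂Q/∂M = 0.079.
η_M = (∂Q/∂M)·(M/Q) = 0.079 × (5913.9/710.158) = 0.658.
Since 0 < η < 1, this is a necessity.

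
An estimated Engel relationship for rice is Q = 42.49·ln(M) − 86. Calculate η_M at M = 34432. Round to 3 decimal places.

At M = 34432: Q = 357.882.
dQ/dM = 42.49/M = 0.00123403 at this income.
η = (dQ/dM)·(M/Q) = 0.00123403 × (34432/357.882) = 0.119.

0.119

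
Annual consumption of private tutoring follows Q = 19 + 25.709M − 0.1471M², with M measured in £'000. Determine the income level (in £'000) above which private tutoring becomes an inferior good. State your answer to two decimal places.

87.39

dQ/dM = 25.709 − 0.2942M.
The good is inferior where dQ/dM < 0. Setting dQ/dM = 0 gives M = 25.709 / 0.2942 = 87.39.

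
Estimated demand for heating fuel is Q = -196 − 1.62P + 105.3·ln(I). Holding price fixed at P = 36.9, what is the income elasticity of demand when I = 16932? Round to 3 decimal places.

At P = 36.9, I = 16932: Q = 769.524.
Holding P constant, ∂Q/∂I = 105.3/I = 0.00621899.
η_I = (∂Q/∂I)·(I/Q) = 0.00621899 × (16932/769.524) = 0.137.

0.137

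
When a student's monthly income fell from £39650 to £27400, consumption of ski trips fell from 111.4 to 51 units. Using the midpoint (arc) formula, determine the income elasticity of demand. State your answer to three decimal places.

ΔQ = 51 − 111.4 = -60.4; midpoint Q̄ = (111.4 + 51)/2 = 81.2.
ΔI = 27400 − 39650 = -12250; midpoint Ī = (39650 + 27400)/2 = 33525.
η = (ΔQ/Q̄) ÷ (ΔI/Ī) = (-60.4/81.2) ÷ (-12250/33525) = 2.036.

2.036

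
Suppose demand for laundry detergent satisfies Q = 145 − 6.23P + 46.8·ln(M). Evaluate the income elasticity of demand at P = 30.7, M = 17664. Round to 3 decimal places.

0.114

At P = 30.7, M = 17664: Q = 411.409.
Holding P constant, ∂Q/∂M = 46.8/M = 0.00264946.
η_M = (∂Q/∂M)·(M/Q) = 0.00264946 × (17664/411.409) = 0.114.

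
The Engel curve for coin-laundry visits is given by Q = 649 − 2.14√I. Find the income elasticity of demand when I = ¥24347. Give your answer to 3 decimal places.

-0.530

At I = 24347: Q = 315.085.
dQ/dI = -2.14/(2√I) = -0.00685742 at this income.
η = (dQ/dI)·(I/Q) = -0.00685742 × (24347/315.085) = -0.530.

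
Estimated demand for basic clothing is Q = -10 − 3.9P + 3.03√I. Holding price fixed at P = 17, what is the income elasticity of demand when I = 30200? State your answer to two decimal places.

0.58

At P = 17, I = 30200: Q = 450.258.
Holding P constant, ∂Q/∂I = 3.03/(2√I) = 0.00871785.
η_I = (∂Q/∂I)·(I/Q) = 0.00871785 × (30200/450.258) = 0.58.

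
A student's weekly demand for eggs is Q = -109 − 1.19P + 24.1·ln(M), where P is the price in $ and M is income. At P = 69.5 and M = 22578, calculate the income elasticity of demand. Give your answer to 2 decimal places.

0.48

At P = 69.5, M = 22578: Q = 49.891.
Holding P constant, ∂Q/∂M = 24.1/M = 0.00106741.
η_M = (∂Q/∂M)·(M/Q) = 0.00106741 × (22578/49.891) = 0.48.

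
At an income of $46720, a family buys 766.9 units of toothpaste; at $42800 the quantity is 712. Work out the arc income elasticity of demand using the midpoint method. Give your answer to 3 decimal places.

ΔQ = 712 − 766.9 = -54.9; midpoint Q̄ = (766.9 + 712)/2 = 739.45.
ΔI = 42800 − 46720 = -3920; midpoint Ī = (46720 + 42800)/2 = 44760.
η = (ΔQ/Q̄) ÷ (ΔI/Ī) = (-54.9/739.45) ÷ (-3920/44760) = 0.848.

0.848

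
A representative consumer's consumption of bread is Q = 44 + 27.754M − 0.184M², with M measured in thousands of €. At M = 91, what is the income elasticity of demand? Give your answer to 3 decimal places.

-0.499

At M = 91: Q = 1045.9100.
dQ/dM = 27.754 − 0.368M = -5.73400.
η = (dQ/dM)·(M/Q) = -5.73400 × (91/1045.9100) = -0.499.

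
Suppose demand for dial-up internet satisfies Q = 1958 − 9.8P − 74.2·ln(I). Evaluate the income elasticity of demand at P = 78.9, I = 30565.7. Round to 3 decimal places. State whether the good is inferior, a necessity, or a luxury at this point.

At P = 78.9, I = 30565.7: Q = 418.470.
Holding P constant, ∂Q/∂I = -74.2/I = -0.00242756.
η_I = (∂Q/∂I)·(I/Q) = -0.00242756 × (30565.7/418.470) = -0.177.
Since η < 0, this is an inferior good.

-0.177 (inferior good)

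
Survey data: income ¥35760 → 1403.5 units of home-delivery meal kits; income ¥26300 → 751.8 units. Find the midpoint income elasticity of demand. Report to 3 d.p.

1.984

ΔQ = 751.8 − 1403.5 = -651.7; midpoint Q̄ = (1403.5 + 751.8)/2 = 1077.65.
ΔI = 26300 − 35760 = -9460; midpoint Ī = (35760 + 26300)/2 = 31030.
η = (ΔQ/Q̄) ÷ (ΔI/Ī) = (-651.7/1077.65) ÷ (-9460/31030) = 1.984.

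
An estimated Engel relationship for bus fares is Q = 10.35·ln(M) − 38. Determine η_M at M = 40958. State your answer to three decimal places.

0.144

At M = 40958: Q = 71.920.
dQ/dM = 10.35/M = 0.000252698 at this income.
η = (dQ/dM)·(M/Q) = 0.000252698 × (40958/71.920) = 0.144.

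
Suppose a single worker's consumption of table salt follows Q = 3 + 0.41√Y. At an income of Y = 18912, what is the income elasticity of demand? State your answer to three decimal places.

0.475

At Y = 18912: Q = 59.384.
dQ/dY = 0.41/(2√Y) = 0.00149068 at this income.
η = (dQ/dY)·(Y/Q) = 0.00149068 × (18912/59.384) = 0.475.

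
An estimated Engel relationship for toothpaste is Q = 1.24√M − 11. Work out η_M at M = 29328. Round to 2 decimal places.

At M = 29328: Q = 201.355.
dQ/dM = 1.24/(2√M) = 0.00362035 at this income.
η = (dQ/dM)·(M/Q) = 0.00362035 × (29328/201.355) = 0.53.

0.53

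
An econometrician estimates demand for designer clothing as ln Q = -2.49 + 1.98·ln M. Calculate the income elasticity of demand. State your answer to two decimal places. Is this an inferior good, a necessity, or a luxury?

1.98 (luxury)

In a log-linear demand, the coefficient on ln M is the income elasticity.
So η = 1.98.
η > 1 ⇒ luxury.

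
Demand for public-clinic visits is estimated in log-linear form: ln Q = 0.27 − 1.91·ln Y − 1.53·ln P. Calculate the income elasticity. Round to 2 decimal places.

-1.91

In a log-linear demand, the coefficient on ln Y is the income elasticity.
So η = -1.91.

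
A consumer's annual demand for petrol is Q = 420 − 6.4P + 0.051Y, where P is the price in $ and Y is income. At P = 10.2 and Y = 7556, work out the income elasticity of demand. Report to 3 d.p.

0.521

At P = 10.2, Y = 7556: Q = 740.076.
Holding P constant, ∂Q/∂Y = 0.051.
η_Y = (∂Q/∂Y)·(Y/Q) = 0.051 × (7556/740.076) = 0.521.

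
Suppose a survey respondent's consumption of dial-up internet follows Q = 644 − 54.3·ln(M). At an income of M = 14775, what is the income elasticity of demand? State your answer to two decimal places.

-0.44

At M = 14775: Q = 122.682.
dQ/dM = -54.3/M = -0.00367513 at this income.
η = (dQ/dM)·(M/Q) = -0.00367513 × (14775/122.682) = -0.44.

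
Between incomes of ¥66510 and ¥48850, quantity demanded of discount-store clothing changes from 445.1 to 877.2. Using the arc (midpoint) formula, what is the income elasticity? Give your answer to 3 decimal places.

-2.135

ΔQ = 877.2 − 445.1 = 432.1; midpoint Q̄ = (445.1 + 877.2)/2 = 661.15.
ΔI = 48850 − 66510 = -17660; midpoint Ī = (66510 + 48850)/2 = 57680.
η = (ΔQ/Q̄) ÷ (ΔI/Ī) = (432.1/661.15) ÷ (-17660/57680) = -2.135.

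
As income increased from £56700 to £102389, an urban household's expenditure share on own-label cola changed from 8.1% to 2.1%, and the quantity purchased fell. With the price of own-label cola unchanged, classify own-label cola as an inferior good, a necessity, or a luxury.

inferior good

Quantity demanded falls as income rises, so η < 0.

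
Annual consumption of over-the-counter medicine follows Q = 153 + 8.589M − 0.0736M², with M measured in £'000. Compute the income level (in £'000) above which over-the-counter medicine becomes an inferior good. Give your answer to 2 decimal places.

58.35

dQ/dM = 8.589 − 0.1472M.
The good is inferior where dQ/dM < 0. Setting dQ/dM = 0 gives M = 8.589 / 0.1472 = 58.35.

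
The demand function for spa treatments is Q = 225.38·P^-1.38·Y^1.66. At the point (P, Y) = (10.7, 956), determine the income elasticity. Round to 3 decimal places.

For a multiplicative demand Q = A·P^α·Y^β, the income elasticity is β everywhere.
Here β = 1.66, so η = 1.660.

1.660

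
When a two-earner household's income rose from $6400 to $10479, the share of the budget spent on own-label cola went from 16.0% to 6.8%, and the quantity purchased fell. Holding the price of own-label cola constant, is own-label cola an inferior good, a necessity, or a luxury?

inferior good

Quantity demanded falls as income rises, so η < 0.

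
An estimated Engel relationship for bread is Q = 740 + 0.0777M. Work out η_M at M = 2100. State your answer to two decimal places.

At M = 2100: Q = 903.170.
dQ/dM = 0.0777.
η = (dQ/dM)·(M/Q) = 0.0777 × (2100/903.170) = 0.18.

0.18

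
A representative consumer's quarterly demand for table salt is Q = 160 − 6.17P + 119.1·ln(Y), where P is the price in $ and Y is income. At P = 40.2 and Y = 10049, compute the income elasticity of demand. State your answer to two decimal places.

0.12

At P = 40.2, Y = 10049: Q = 1009.500.
Holding P constant, ∂Q/∂Y = 119.1/Y = 0.0118519.
η_Y = (∂Q/∂Y)·(Y/Q) = 0.0118519 × (10049/1009.500) = 0.12.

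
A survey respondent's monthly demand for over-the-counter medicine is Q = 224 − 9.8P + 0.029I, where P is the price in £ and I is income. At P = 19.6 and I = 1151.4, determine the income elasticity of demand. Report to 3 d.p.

At P = 19.6, I = 1151.4: Q = 65.311.
Holding P constant, ∂Q/∂I = 0.029.
η_I = (∂Q/∂I)·(I/Q) = 0.029 × (1151.4/65.311) = 0.511.

0.511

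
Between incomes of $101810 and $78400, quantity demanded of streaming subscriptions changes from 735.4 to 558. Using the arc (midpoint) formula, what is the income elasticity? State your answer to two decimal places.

1.06

ΔQ = 558 − 735.4 = -177.4; midpoint Q̄ = (735.4 + 558)/2 = 646.7.
ΔI = 78400 − 101810 = -23410; midpoint Ī = (101810 + 78400)/2 = 90105.
η = (ΔQ/Q̄) ÷ (ΔI/Ī) = (-177.4/646.7) ÷ (-23410/90105) = 1.06.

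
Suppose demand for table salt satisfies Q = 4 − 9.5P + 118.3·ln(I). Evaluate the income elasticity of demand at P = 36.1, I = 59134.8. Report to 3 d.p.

0.123

At P = 36.1, I = 59134.8: Q = 960.880.
Holding P constant, ∂Q/∂I = 118.3/I = 0.00200051.
η_I = (∂Q/∂I)·(I/Q) = 0.00200051 × (59134.8/960.880) = 0.123.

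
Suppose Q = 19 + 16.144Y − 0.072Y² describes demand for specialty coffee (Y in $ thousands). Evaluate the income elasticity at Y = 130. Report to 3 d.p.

-0.372

At Y = 130: Q = 900.9200.
dQ/dY = 16.144 − 0.144Y = -2.57600.
η = (dQ/dY)·(Y/Q) = -2.57600 × (130/900.9200) = -0.372.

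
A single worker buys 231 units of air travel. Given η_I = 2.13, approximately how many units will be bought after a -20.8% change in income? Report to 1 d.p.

128.7

%ΔQ ≈ η × %ΔI = 2.13 × (-20.8%) = -44.304%.
New Q ≈ 231 × (1 − 0.44304) = 128.7.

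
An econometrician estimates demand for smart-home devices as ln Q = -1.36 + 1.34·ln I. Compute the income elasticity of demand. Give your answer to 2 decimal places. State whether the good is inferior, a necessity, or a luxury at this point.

In a log-linear demand, the coefficient on ln I is the income elasticity.
So η = 1.34.
η > 1 ⇒ luxury.

1.34 (luxury)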